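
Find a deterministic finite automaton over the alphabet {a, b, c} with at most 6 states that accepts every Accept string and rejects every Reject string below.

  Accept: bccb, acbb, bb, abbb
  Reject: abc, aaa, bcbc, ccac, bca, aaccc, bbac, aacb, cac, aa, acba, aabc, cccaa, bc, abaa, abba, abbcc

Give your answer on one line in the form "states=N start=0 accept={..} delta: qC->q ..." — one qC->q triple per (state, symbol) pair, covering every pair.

states=3 start=0 accept={2} delta: 0a->0 0b->1 0c->0 1a->0 1b->2 1c->1 2a->0 2b->2 2c->0

Fold the examples into a partial DFA from state 0: repeatedly fix the first undefined (state, symbol) met by the shortest-then-alphabetical prefix, trying targets in increasing order and rejecting any under which an Accept and a Reject string meet in one state with the same remainder; add a state when all current targets are rejected. Accepting states are where Accept strings end.
a: 0a undefined. 0a->0: ok.
b: 0b undefined. 0b->0: no, bb/aaa meet in 0. Open state 1: 0b->1.
c: 0c undefined. 0c->0: ok.
bb: 1b undefined. 1b->0: no, acbb/aaa meet in 0. 1b->1: no, acbb/aacb meet in 1. Open state 2: 1b->2.
bc: 1c undefined. 1c->0: no, bccb/aacb meet in 1. 1c->1: ok.
aba: 1a undefined. 1a->0: ok.
bba: 2a undefined. 2a->0: ok.
abbb: 2b undefined. 2b->0: no, abbb/aaa meet in 0. 2b->1: no, abbb/abc meet in 1. 2b->2: ok.
abbc: 2c undefined. 2c->0: ok.
All examples now run through 3 states with every (state, symbol) defined. Accept strings end in {2}, Reject strings end in {0,1}; accept={2}.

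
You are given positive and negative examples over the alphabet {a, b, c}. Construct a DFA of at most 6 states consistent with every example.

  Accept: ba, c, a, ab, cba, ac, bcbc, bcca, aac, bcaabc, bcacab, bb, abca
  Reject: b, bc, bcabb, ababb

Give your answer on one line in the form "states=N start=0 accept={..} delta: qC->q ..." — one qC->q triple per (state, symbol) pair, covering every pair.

states=4 start=0 accept={0,1} delta: 0a->1 0b->2 0c->0 1a->0 1b->0 1c->0 2a->0 2b->0 2c->3 3a->3 3b->0 3c->0

Fold the examples into a partial DFA from state 0: repeatedly fix the first undefined (state, symbol) met by the shortest-then-alphabetical prefix, trying targets in increasing order and rejecting any under which an Accept and a Reject string meet in one state with the same remainder; add a state when all current targets are rejected. Accepting states are where Accept strings end.
a: 0a undefined. 0a->0: no, ab/b meet in 0 with "b" left. Open state 1: 0a->1.
b: 0b undefined. 0b->0: no, c/bc meet in 0 with "c" left. 0b->1: no, a/b meet in 1. Open state 2: 0b->2.
c: 0c undefined. 0c->0: ok.
aa: 1a undefined. 1a->0: ok.
ab: 1b undefined. 1b->0: ok.
ac: 1c undefined. 1c->0: ok.
ba: 2a undefined. 2a->0: ok.
bb: 2b undefined. 2b->0: ok.
bc: 2c undefined. 2c->0: no, ba/bc meet in 0. 2c->1: no, ba/bcabb meet in 0. 2c->2: no, ba/bcabb meet in 0. Open state 3: 2c->3.
bca: 3a undefined. 3a->0: no, ba/bcabb meet in 0. 3a->1: no, bcaabc/bc meet in 3. 3a->2: no, bcaabc/bc meet in 3. 3a->3: ok.
bcb: 3b undefined. 3b->0: ok.
bcc: 3c undefined. 3c->0: ok.
All examples now run through 4 states with every (state, symbol) defined. Accept strings end in {0,1}, Reject strings end in {2,3}; accept={0,1}.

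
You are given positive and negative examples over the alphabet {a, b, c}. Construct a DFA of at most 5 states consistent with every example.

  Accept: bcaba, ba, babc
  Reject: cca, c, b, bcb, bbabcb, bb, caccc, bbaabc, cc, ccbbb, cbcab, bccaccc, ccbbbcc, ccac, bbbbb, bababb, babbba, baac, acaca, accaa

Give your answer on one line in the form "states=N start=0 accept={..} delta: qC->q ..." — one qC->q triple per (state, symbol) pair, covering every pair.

State merging on the prefix tree: take the shortest (then alphabetical) example prefix whose next move is undefined and point that move at state 0, else 1, else 2, ...; a target is out if some Accept/Reject pair would then sit in one state with the same input left (inseparable). If every existing state is out, open a new one.
a: 0a undefined. 0a->0: ok.
b: 0b undefined. 0b->0: no, ba/b meet in 0. Open state 1: 0b->1.
c: 0c undefined. 0c->0: ok.
ba: 1a undefined. 1a->0: no, ba/cca meet in 0. 1a->1: no, ba/b meet in 1. Open state 2: 1a->2.
bb: 1b undefined. 1b->0: ok.
bc: 1c undefined. 1c->0: ok.
baa: 2a undefined. 2a->0: ok.
bab: 2b undefined. 2b->0: no, babc/cca meet in 0. 2b->1: no, bcaba/babbba meet in 2. 2b->2: ok.
babc: 2c undefined. 2c->0: no, babc/cca meet in 0. 2c->1: no, babc/b meet in 1. 2c->2: ok.
All examples now run through 3 states with every (state, symbol) defined. Accept strings end in {2}, Reject strings end in {0,1}; accept={2}.

states=3 start=0 accept={2} delta: 0a->0 0b->1 0c->0 1a->2 1b->0 1c->0 2a->0 2b->2 2c->2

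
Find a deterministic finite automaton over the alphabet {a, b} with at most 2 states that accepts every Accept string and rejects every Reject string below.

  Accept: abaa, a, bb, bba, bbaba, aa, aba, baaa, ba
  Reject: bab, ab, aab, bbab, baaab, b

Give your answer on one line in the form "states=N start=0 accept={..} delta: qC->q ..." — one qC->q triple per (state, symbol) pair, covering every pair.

states=2 start=0 accept={0} delta: 0a->0 0b->1 1a->0 1b->0

Fold the examples into a partial DFA from state 0: repeatedly fix the first undefined (state, symbol) met by the shortest-then-alphabetical prefix, trying targets in increasing order and rejecting any under which an Accept and a Reject string meet in one state with the same remainder; add a state when all current targets are rejected. Accepting states are where Accept strings end.
a: 0a undefined. 0a->0: ok.
b: 0b undefined. 0b->0: no, abaa/bab meet in 0. Open state 1: 0b->1.
ba: 1a undefined. 1a->0: ok.
bb: 1b undefined. 1b->0: ok.
All examples now run through 2 states with every (state, symbol) defined. Accept strings end in {0}, Reject strings end in {1}; accept={0}.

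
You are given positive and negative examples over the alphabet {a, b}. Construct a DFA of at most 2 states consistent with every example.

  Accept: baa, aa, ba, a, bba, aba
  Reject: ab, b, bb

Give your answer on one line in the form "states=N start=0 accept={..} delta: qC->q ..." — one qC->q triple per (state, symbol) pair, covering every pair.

State merging on the prefix tree: take the shortest (then alphabetical) example prefix whose next move is undefined and point that move at state 0, else 1, else 2, ...; a target is out if some Accept/Reject pair would then sit in one state with the same input left (inseparable). If every existing state is out, open a new one.
a: 0a undefined. 0a->0: ok.
b: 0b undefined. 0b->0: no, baa/ab meet in 0. Open state 1: 0b->1.
ba: 1a undefined. 1a->0: ok.
bb: 1b undefined. 1b->0: no, baa/bb meet in 0. 1b->1: ok.
All examples now run through 2 states with every (state, symbol) defined. Accept strings end in {0}, Reject strings end in {1}; accept={0}.

states=2 start=0 accept={0} delta: 0a->0 0b->1 1a->0 1b->1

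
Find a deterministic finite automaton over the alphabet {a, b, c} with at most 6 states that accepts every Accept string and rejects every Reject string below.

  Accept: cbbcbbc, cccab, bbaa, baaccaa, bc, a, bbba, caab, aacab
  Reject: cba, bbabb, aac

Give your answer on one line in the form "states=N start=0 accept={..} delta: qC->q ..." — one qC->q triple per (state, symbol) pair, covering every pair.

states=4 start=0 accept={0,2} delta: 0a->0 0b->1 0c->1 1a->1 1b->2 1c->2 2a->3 2b->3 2c->2 3a->0 3b->0 3c->0

Fold the examples into a partial DFA from state 0: repeatedly fix the first undefined (state, symbol) met by the shortest-then-alphabetical prefix, trying targets in increasing order and rejecting any under which an Accept and a Reject string meet in one state with the same remainder; add a state when all current targets are rejected. Accepting states are where Accept strings end.
a: 0a undefined. 0a->0: ok.
b: 0b undefined. 0b->0: no, bbaa/bbabb meet in 0. Open state 1: 0b->1.
c: 0c undefined. 0c->0: no, a/aac meet in 0. 0c->1: ok.
ba: 1a undefined. 1a->0: no, caab/aac meet in 1. 1a->1: ok.
bb: 1b undefined. 1b->0: no, bbaa/cba meet in 0. 1b->1: no, bbaa/cba meet in 1. Open state 2: 1b->2.
bc: 1c undefined. 1c->0: no, baaccaa/aac meet in 1. 1c->1: no, baaccaa/aac meet in 1. 1c->2: ok.
bba: 2a undefined. 2a->0: no, bbaa/cba meet in 0. 2a->1: no, bbaa/cba meet in 1. 2a->2: no, bbaa/cba meet in 2. Open state 3: 2a->3.
bbb: 2b undefined. 2b->0: no, cbbcbbc/aac meet in 1. 2b->1: no, bbba/aac meet in 1. 2b->2: no, bbba/cba meet in 3. 2b->3: ok.
ccc: 2c undefined. 2c->0: no, cccab/aac meet in 1. 2c->1: no, baaccaa/aac meet in 1. 2c->2: ok.
bbaa: 3a undefined. 3a->0: ok.
bbab: 3b undefined. 3b->0: ok.
cbbc: 3c undefined. 3c->0: ok.
All examples now run through 4 states with every (state, symbol) defined. Accept strings end in {0,2}, Reject strings end in {1,3}; accept={0,2}.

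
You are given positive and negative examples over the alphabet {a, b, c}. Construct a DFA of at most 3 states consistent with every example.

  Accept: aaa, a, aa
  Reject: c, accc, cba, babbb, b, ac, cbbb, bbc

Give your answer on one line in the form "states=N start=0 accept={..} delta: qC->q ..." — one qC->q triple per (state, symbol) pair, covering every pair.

states=3 start=0 accept={0} delta: 0a->0 0b->1 0c->1 1a->0 1b->2 1c->0 2a->1 2b->1 2c->1

Grow the machine one transition at a time. Run the examples from 0; the earliest place one falls off (shortest prefix, ties alphabetical) gets sent to the lowest-numbered state that keeps every Accept/Reject pair distinguishable — a pair clashes when both reach the same state with identical unread suffix — and to a fresh state only if none does.
a: 0a undefined. 0a->0: ok.
b: 0b undefined. 0b->0: no, aaa/babbb meet in 0. Open state 1: 0b->1.
c: 0c undefined. 0c->0: no, aaa/c meet in 0. 0c->1: ok.
ba: 1a undefined. 1a->0: ok.
bb: 1b undefined. 1b->0: no, aaa/cba meet in 0. 1b->1: no, aaa/cba meet in 0. Open state 2: 1b->2.
acc: 1c undefined. 1c->0: ok.
bbc: 2c undefined. 2c->0: no, aaa/bbc meet in 0. 2c->1: ok.
cba: 2a undefined. 2a->0: no, aaa/cba meet in 0. 2a->1: ok.
cbb: 2b undefined. 2b->0: no, aaa/babbb meet in 0. 2b->1: ok.
All examples now run through 3 states with every (state, symbol) defined. Accept strings end in {0}, Reject strings end in {1,2}; accept={0}.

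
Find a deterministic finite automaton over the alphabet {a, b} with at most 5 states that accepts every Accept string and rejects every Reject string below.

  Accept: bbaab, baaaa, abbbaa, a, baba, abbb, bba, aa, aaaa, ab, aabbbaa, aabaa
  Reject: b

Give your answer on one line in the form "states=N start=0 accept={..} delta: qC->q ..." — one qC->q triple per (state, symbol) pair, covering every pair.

states=2 start=0 accept={1} delta: 0a->1 0b->0 1a->1 1b->1

Fold the examples into a partial DFA from state 0: repeatedly fix the first undefined (state, symbol) met by the shortest-then-alphabetical prefix, trying targets in increasing order and rejecting any under which an Accept and a Reject string meet in one state with the same remainder; add a state when all current targets are rejected. Accepting states are where Accept strings end.
a: 0a undefined. 0a->0: no, ab/b meet in 0 with "b" left. Open state 1: 0a->1.
b: 0b undefined. 0b->0: ok.
aa: 1a undefined. 1a->0: no, bbaab/b meet in 0. 1a->1: ok.
ab: 1b undefined. 1b->0: no, bbaab/b meet in 0. 1b->1: ok.
All examples now run through 2 states with every (state, symbol) defined. Accept strings end in {1}, Reject strings end in {0}; accept={1}.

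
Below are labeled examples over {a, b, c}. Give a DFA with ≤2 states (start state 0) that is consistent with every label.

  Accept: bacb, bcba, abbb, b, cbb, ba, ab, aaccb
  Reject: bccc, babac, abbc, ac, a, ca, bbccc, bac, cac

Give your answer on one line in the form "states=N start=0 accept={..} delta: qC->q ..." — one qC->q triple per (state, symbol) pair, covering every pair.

states=2 start=0 accept={1} delta: 0a->0 0b->1 0c->0 1a->1 1b->1 1c->0

State merging on the prefix tree: take the shortest (then alphabetical) example prefix whose next move is undefined and point that move at state 0, else 1, else 2, ...; a target is out if some Accept/Reject pair would then sit in one state with the same input left (inseparable). If every existing state is out, open a new one.
a: 0a undefined. 0a->0: ok.
b: 0b undefined. 0b->0: no, abbb/a meet in 0. Open state 1: 0b->1.
c: 0c undefined. 0c->0: ok.
ba: 1a undefined. 1a->0: no, ba/babac meet in 0. 1a->1: ok.
bb: 1b undefined. 1b->0: no, cbb/babac meet in 0. 1b->1: ok.
bc: 1c undefined. 1c->0: ok.
All examples now run through 2 states with every (state, symbol) defined. Accept strings end in {1}, Reject strings end in {0}; accept={1}.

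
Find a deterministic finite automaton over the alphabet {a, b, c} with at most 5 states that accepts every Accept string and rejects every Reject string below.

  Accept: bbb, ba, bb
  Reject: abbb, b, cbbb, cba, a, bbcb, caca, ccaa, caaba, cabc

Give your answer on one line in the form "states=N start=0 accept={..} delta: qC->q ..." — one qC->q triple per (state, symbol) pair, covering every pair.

states=3 start=0 accept={0,2} delta: 0a->1 0b->1 0c->1 1a->2 1b->2 1c->1 2a->1 2b->0 2c->0

Grow the machine one transition at a time. Run the examples from 0; the earliest place one falls off (shortest prefix, ties alphabetical) gets sent to the lowest-numbered state that keeps every Accept/Reject pair distinguishable — a pair clashes when both reach the same state with identical unread suffix — and to a fresh state only if none does.
a: 0a undefined. 0a->0: no, bbb/abbb meet in 0 with "bbb" left. Open state 1: 0a->1.
b: 0b undefined. 0b->0: no, bbb/b meet in 0. 0b->1: ok.
c: 0c undefined. 0c->0: no, bbb/cbbb meet in 1 with "bb" left. 0c->1: ok.
ab: 1b undefined. 1b->0: no, bbb/b meet in 1. 1b->1: no, bbb/abbb meet in 1. Open state 2: 1b->2.
ba: 1a undefined. 1a->0: no, ba/caca meet in 0. 1a->1: no, ba/b meet in 1. 1a->2: ok.
cc: 1c undefined. 1c->0: no, ba/ccaa meet in 2. 1c->1: ok.
abb: 2b undefined. 2b->0: ok.
bbc: 2c undefined. 2c->0: ok.
caa: 2a undefined. 2a->0: no, bbb/cba meet in 0. 2a->1: ok.
All examples now run through 3 states with every (state, symbol) defined. Accept strings end in {0,2}, Reject strings end in {1}; accept={0,2}.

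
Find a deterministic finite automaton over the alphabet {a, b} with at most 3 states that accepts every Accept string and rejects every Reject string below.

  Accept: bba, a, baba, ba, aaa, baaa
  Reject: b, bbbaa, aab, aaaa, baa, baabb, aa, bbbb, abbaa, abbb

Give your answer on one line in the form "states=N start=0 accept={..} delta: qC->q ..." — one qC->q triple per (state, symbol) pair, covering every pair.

states=2 start=0 accept={1} delta: 0a->1 0b->0 1a->0 1b->0

Grow the machine one transition at a time. Run the examples from 0; the earliest place one falls off (shortest prefix, ties alphabetical) gets sent to the lowest-numbered state that keeps every Accept/Reject pair distinguishable — a pair clashes when both reach the same state with identical unread suffix — and to a fresh state only if none does.
a: 0a undefined. 0a->0: no, a/aaaa meet in 0. Open state 1: 0a->1.
b: 0b undefined. 0b->0: ok.
aa: 1a undefined. 1a->0: ok.
ab: 1b undefined. 1b->0: ok.
All examples now run through 2 states with every (state, symbol) defined. Accept strings end in {1}, Reject strings end in {0}; accept={1}.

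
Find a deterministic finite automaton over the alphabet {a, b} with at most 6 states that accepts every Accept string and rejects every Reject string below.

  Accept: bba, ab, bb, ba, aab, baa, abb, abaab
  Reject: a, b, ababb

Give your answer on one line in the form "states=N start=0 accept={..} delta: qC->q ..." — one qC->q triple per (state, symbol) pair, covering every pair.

Fold the examples into a partial DFA from state 0: repeatedly fix the first undefined (state, symbol) met by the shortest-then-alphabetical prefix, trying targets in increasing order and rejecting any under which an Accept and a Reject string meet in one state with the same remainder; add a state when all current targets are rejected. Accepting states are where Accept strings end.
a: 0a undefined. 0a->0: no, ab/b meet in 0 with "b" left. Open state 1: 0a->1.
b: 0b undefined. 0b->0: no, bba/a meet in 1. 0b->1: ok.
aa: 1a undefined. 1a->0: no, aab/a meet in 1. 1a->1: no, ba/a meet in 1. Open state 2: 1a->2.
ab: 1b undefined. 1b->0: no, bba/a meet in 1. 1b->1: no, ab/a meet in 1. 1b->2: ok.
aab: 2b undefined. 2b->0: ok.
aba: 2a undefined. 2a->0: no, ab/ababb meet in 2. 2a->1: no, bba/a meet in 1. 2a->2: ok.
All examples now run through 3 states with every (state, symbol) defined. Accept strings end in {0,2}, Reject strings end in {1}; accept={0,2}.

states=3 start=0 accept={0,2} delta: 0a->1 0b->1 1a->2 1b->2 2a->2 2b->0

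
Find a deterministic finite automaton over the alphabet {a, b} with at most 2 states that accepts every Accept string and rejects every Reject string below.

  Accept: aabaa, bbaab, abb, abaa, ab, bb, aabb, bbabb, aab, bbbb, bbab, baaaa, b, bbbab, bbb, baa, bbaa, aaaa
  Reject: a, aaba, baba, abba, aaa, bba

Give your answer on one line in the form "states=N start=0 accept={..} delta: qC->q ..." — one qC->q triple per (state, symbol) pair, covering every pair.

State merging on the prefix tree: take the shortest (then alphabetical) example prefix whose next move is undefined and point that move at state 0, else 1, else 2, ...; a target is out if some Accept/Reject pair would then sit in one state with the same input left (inseparable). If every existing state is out, open a new one.
a: 0a undefined. 0a->0: no, aaaa/a meet in 0. Open state 1: 0a->1.
b: 0b undefined. 0b->0: ok.
aa: 1a undefined. 1a->0: ok.
ab: 1b undefined. 1b->0: ok.
All examples now run through 2 states with every (state, symbol) defined. Accept strings end in {0}, Reject strings end in {1}; accept={0}.

states=2 start=0 accept={0} delta: 0a->1 0b->0 1a->0 1b->0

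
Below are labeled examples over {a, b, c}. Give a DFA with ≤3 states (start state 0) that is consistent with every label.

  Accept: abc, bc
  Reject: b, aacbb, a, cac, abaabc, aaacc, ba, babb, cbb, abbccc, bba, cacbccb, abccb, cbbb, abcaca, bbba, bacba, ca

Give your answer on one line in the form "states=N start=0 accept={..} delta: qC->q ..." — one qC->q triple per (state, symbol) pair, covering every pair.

Fold the examples into a partial DFA from state 0: repeatedly fix the first undefined (state, symbol) met by the shortest-then-alphabetical prefix, trying targets in increasing order and rejecting any under which an Accept and a Reject string meet in one state with the same remainder; add a state when all current targets are rejected. Accepting states are where Accept strings end.
a: 0a undefined. 0a->0: ok.
b: 0b undefined. 0b->0: no, abc/abaabc meet in 0 with "c" left. Open state 1: 0b->1.
c: 0c undefined. 0c->0: ok.
ba: 1a undefined. 1a->0: no, abc/abaabc meet in 1 with "c" left. 1a->1: ok.
bb: 1b undefined. 1b->0: ok.
bc: 1c undefined. 1c->0: no, abc/aacbb meet in 0. 1c->1: no, abc/b meet in 1. Open state 2: 1c->2.
abca: 2a undefined. 2a->0: ok.
abcc: 2c undefined. 2c->0: ok.
bacb: 2b undefined. 2b->0: ok.
All examples now run through 3 states with every (state, symbol) defined. Accept strings end in {2}, Reject strings end in {0,1}; accept={2}.

states=3 start=0 accept={2} delta: 0a->0 0b->1 0c->0 1a->1 1b->0 1c->2 2a->0 2b->0 2c->0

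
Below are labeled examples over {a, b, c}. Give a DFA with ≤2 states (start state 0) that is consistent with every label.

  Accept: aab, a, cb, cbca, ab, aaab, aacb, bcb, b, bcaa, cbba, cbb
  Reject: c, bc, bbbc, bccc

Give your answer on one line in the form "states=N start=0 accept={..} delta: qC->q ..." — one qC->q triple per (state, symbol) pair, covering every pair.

Fold the examples into a partial DFA from state 0: repeatedly fix the first undefined (state, symbol) met by the shortest-then-alphabetical prefix, trying targets in increasing order and rejecting any under which an Accept and a Reject string meet in one state with the same remainder; add a state when all current targets are rejected. Accepting states are where Accept strings end.
a: 0a undefined. 0a->0: ok.
b: 0b undefined. 0b->0: ok.
c: 0c undefined. 0c->0: no, aab/c meet in 0. Open state 1: 0c->1.
cb: 1b undefined. 1b->0: ok.
bca: 1a undefined. 1a->0: ok.
bcc: 1c undefined. 1c->0: ok.
All examples now run through 2 states with every (state, symbol) defined. Accept strings end in {0}, Reject strings end in {1}; accept={0}.

states=2 start=0 accept={0} delta: 0a->0 0b->0 0c->1 1a->0 1b->0 1c->0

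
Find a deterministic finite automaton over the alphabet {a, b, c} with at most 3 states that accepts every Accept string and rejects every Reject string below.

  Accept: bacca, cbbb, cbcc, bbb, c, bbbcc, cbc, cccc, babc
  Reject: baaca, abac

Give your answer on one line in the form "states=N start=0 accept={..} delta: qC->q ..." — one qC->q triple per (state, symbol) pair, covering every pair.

states=3 start=0 accept={0,1} delta: 0a->0 0b->1 0c->0 1a->2 1b->0 1c->1 2a->1 2b->0 2c->2

State merging on the prefix tree: take the shortest (then alphabetical) example prefix whose next move is undefined and point that move at state 0, else 1, else 2, ...; a target is out if some Accept/Reject pair would then sit in one state with the same input left (inseparable). If every existing state is out, open a new one.
a: 0a undefined. 0a->0: ok.
b: 0b undefined. 0b->0: no, c/abac meet in 0 with "c" left. Open state 1: 0b->1.
c: 0c undefined. 0c->0: ok.
ba: 1a undefined. 1a->0: no, bacca/baaca meet in 0. 1a->1: no, cbc/abac meet in 1 with "c" left. Open state 2: 1a->2.
bb: 1b undefined. 1b->0: ok.
baa: 2a undefined. 2a->0: no, c/baaca meet in 0. 2a->1: ok.
bab: 2b undefined. 2b->0: ok.
bac: 2c undefined. 2c->0: no, bacca/abac meet in 0. 2c->1: no, bacca/baaca meet in 1 with "ca" left. 2c->2: ok.
cbc: 1c undefined. 1c->0: no, cbcc/baaca meet in 0. 1c->1: ok.
All examples now run through 3 states with every (state, symbol) defined. Accept strings end in {0,1}, Reject strings end in {2}; accept={0,1}.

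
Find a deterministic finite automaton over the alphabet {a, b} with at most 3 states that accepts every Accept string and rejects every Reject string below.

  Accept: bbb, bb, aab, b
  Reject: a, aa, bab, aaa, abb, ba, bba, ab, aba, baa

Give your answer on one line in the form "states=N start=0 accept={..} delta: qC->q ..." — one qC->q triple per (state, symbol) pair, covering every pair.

Grow the machine one transition at a time. Run the examples from 0; the earliest place one falls off (shortest prefix, ties alphabetical) gets sent to the lowest-numbered state that keeps every Accept/Reject pair distinguishable — a pair clashes when both reach the same state with identical unread suffix — and to a fresh state only if none does.
a: 0a undefined. 0a->0: no, bb/abb meet in 0 with "bb" left. Open state 1: 0a->1.
b: 0b undefined. 0b->0: ok.
aa: 1a undefined. 1a->0: no, bbb/aa meet in 0. 1a->1: no, aab/bab meet in 1 with "b" left. Open state 2: 1a->2.
ab: 1b undefined. 1b->0: no, bbb/bab meet in 0. 1b->1: ok.
aaa: 2a undefined. 2a->0: no, bbb/aaa meet in 0. 2a->1: ok.
aab: 2b undefined. 2b->0: ok.
All examples now run through 3 states with every (state, symbol) defined. Accept strings end in {0}, Reject strings end in {1,2}; accept={0}.

states=3 start=0 accept={0} delta: 0a->1 0b->0 1a->2 1b->1 2a->1 2b->0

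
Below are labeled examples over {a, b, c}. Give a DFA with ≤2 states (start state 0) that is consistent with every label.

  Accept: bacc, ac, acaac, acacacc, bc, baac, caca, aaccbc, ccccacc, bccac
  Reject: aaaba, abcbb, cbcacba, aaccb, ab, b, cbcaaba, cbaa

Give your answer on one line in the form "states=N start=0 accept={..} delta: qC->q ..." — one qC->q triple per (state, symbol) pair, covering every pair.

State merging on the prefix tree: take the shortest (then alphabetical) example prefix whose next move is undefined and point that move at state 0, else 1, else 2, ...; a target is out if some Accept/Reject pair would then sit in one state with the same input left (inseparable). If every existing state is out, open a new one.
a: 0a undefined. 0a->0: ok.
b: 0b undefined. 0b->0: ok.
c: 0c undefined. 0c->0: no, bacc/aaaba meet in 0. Open state 1: 0c->1.
ca: 1a undefined. 1a->0: no, caca/aaaba meet in 0. 1a->1: ok.
cb: 1b undefined. 1b->0: ok.
cc: 1c undefined. 1c->0: no, bacc/aaaba meet in 0. 1c->1: ok.
All examples now run through 2 states with every (state, symbol) defined. Accept strings end in {1}, Reject strings end in {0}; accept={1}.

states=2 start=0 accept={1} delta: 0a->0 0b->0 0c->1 1a->1 1b->0 1c->1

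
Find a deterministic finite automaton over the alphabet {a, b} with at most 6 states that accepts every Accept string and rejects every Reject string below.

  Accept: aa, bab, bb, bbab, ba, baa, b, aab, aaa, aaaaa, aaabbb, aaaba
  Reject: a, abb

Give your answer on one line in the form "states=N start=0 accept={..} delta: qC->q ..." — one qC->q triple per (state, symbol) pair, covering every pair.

State merging on the prefix tree: take the shortest (then alphabetical) example prefix whose next move is undefined and point that move at state 0, else 1, else 2, ...; a target is out if some Accept/Reject pair would then sit in one state with the same input left (inseparable). If every existing state is out, open a new one.
a: 0a undefined. 0a->0: no, aa/a meet in 0. Open state 1: 0a->1.
b: 0b undefined. 0b->0: no, ba/a meet in 1. 0b->1: no, b/a meet in 1. Open state 2: 0b->2.
aa: 1a undefined. 1a->0: no, aaa/a meet in 1. 1a->1: no, aa/a meet in 1. 1a->2: ok.
ab: 1b undefined. 1b->0: no, aa/abb meet in 2. 1b->1: ok.
ba: 2a undefined. 2a->0: no, baa/a meet in 1. 2a->1: no, bab/a meet in 1. 2a->2: ok.
bb: 2b undefined. 2b->0: no, bbab/a meet in 1. 2b->1: no, bab/a meet in 1. 2b->2: ok.
All examples now run through 3 states with every (state, symbol) defined. Accept strings end in {2}, Reject strings end in {1}; accept={2}.

states=3 start=0 accept={2} delta: 0a->1 0b->2 1a->2 1b->1 2a->2 2b->2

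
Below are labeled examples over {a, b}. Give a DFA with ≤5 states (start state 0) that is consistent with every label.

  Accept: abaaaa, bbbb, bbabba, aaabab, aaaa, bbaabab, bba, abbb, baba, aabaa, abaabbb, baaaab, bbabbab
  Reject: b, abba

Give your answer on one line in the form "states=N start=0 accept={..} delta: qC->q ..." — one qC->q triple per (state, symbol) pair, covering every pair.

states=4 start=0 accept={2,3} delta: 0a->1 0b->1 1a->2 1b->3 2a->1 2b->3 3a->3 3b->2

Fold the examples into a partial DFA from state 0: repeatedly fix the first undefined (state, symbol) met by the shortest-then-alphabetical prefix, trying targets in increasing order and rejecting any under which an Accept and a Reject string meet in one state with the same remainder; add a state when all current targets are rejected. Accepting states are where Accept strings end.
a: 0a undefined. 0a->0: no, bba/abba meet in 0 with "bba" left. Open state 1: 0a->1.
b: 0b undefined. 0b->0: no, bbbb/b meet in 0. 0b->1: ok.
aa: 1a undefined. 1a->0: no, aabaa/b meet in 1. 1a->1: no, aaaa/b meet in 1. Open state 2: 1a->2.
ab: 1b undefined. 1b->0: no, bbabba/abba meet in 2. 1b->1: no, bbbb/b meet in 1. 1b->2: no, baba/abba meet in 2 with "ba" left. Open state 3: 1b->3.
aaa: 2a undefined. 2a->0: no, aaaa/b meet in 1. 2a->1: ok.
aab: 2b undefined. 2b->0: no, baba/b meet in 1. 2b->1: no, aabaa/b meet in 1. 2b->2: no, baba/b meet in 1. 2b->3: ok.
aba: 3a undefined. 3a->0: no, abaaaa/b meet in 1. 3a->1: no, bbabba/abba meet in 3 with "ba" left. 3a->2: no, abaaaa/b meet in 1. 3a->3: ok.
abb: 3b undefined. 3b->0: no, bbbb/b meet in 1. 3b->1: no, aaabab/b meet in 1. 3b->2: ok.
All examples now run through 4 states with every (state, symbol) defined. Accept strings end in {2,3}, Reject strings end in {1}; accept={2,3}.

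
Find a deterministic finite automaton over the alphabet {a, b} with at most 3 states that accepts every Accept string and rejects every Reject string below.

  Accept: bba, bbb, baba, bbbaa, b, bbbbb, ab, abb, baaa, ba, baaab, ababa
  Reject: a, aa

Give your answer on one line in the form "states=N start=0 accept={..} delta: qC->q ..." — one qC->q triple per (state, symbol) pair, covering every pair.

states=2 start=0 accept={1} delta: 0a->0 0b->1 1a->1 1b->1

Grow the machine one transition at a time. Run the examples from 0; the earliest place one falls off (shortest prefix, ties alphabetical) gets sent to the lowest-numbered state that keeps every Accept/Reject pair distinguishable — a pair clashes when both reach the same state with identical unread suffix — and to a fresh state only if none does.
a: 0a undefined. 0a->0: ok.
b: 0b undefined. 0b->0: no, bba/a meet in 0. Open state 1: 0b->1.
ba: 1a undefined. 1a->0: no, baba/a meet in 0. 1a->1: ok.
bb: 1b undefined. 1b->0: no, bba/a meet in 0. 1b->1: ok.
All examples now run through 2 states with every (state, symbol) defined. Accept strings end in {1}, Reject strings end in {0}; accept={1}.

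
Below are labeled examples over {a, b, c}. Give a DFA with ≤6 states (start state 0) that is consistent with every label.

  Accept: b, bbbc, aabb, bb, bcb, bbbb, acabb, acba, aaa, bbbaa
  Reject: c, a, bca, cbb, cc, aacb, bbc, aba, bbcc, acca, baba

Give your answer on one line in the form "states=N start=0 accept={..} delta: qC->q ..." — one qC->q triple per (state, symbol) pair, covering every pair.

states=6 start=0 accept={2,4,5} delta: 0a->1 0b->2 0c->1 1a->3 1b->1 1c->3 2a->0 2b->4 2c->0 3a->2 3b->4 3c->1 4a->2 4b->5 4c->0 5a->3 5b->2 5c->2

Fold the examples into a partial DFA from state 0: repeatedly fix the first undefined (state, symbol) met by the shortest-then-alphabetical prefix, trying targets in increasing order and rejecting any under which an Accept and a Reject string meet in one state with the same remainder; add a state when all current targets are rejected. Accepting states are where Accept strings end.
a: 0a undefined. 0a->0: no, aaa/a meet in 0. Open state 1: 0a->1.
b: 0b undefined. 0b->0: no, bbbc/c meet in 0 with "c" left. 0b->1: no, b/a meet in 1. Open state 2: 0b->2.
c: 0c undefined. 0c->0: no, bb/cbb meet in 2 with "b" left. 0c->1: ok.
aa: 1a undefined. 1a->0: no, aaa/c meet in 1. 1a->1: no, aabb/cbb meet in 1 with "bb" left. 1a->2: no, bcb/aacb meet in 2 with "cb" left. Open state 3: 1a->3.
ab: 1b undefined. 1b->0: no, b/cbb meet in 2. 1b->1: ok.
ac: 1c undefined. 1c->0: no, acabb/c meet in 1. 1c->1: no, acba/aba meet in 3. 1c->2: no, b/cc meet in 2. 1c->3: ok.
ba: 2a undefined. 2a->0: ok.
bb: 2b undefined. 2b->0: no, bb/baba meet in 0. 2b->1: no, bbbc/cc meet in 3. 2b->2: no, bbbc/bbc meet in 2 with "c" left. 2b->3: no, bb/cc meet in 3. Open state 4: 2b->4.
bc: 2c undefined. 2c->0: ok.
aaa: 3a undefined. 3a->0: no, aaa/baba meet in 0. 3a->1: no, acabb/c meet in 1. 3a->2: ok.
aab: 3b undefined. 3b->0: no, acba/c meet in 1. 3b->1: no, aabb/c meet in 1. 3b->2: no, acba/baba meet in 0. 3b->3: no, aabb/cc meet in 3. 3b->4: ok.
aac: 3c undefined. 3c->0: no, b/aacb meet in 2. 3c->1: ok.
bbb: 4b undefined. 4b->0: no, bbbc/c meet in 1. 4b->1: no, bbbc/cc meet in 3. 4b->2: no, bbbc/baba meet in 0. 4b->3: no, bbbc/c meet in 1. 4b->4: no, bbbc/bbc meet in 4 with "c" left. Open state 5: 4b->5.
bbc: 4c undefined. 4c->0: ok.
acba: 4a undefined. 4a->0: no, acba/bbc meet in 0. 4a->1: no, acba/c meet in 1. 4a->2: ok.
bbba: 5a undefined. 5a->0: no, bbbaa/c meet in 1. 5a->1: no, bbbaa/cc meet in 3. 5a->2: no, bbbaa/bbc meet in 0. 5a->3: ok.
bbbb: 5b undefined. 5b->0: no, bbbb/bbc meet in 0. 5b->1: no, bbbb/c meet in 1. 5b->2: ok.
bbbc: 5c undefined. 5c->0: no, bbbc/bbc meet in 0. 5c->1: no, bbbc/c meet in 1. 5c->2: ok.
All examples now run through 6 states with every (state, symbol) defined. Accept strings end in {2,4,5}, Reject strings end in {0,1,3}; accept={2,4,5}.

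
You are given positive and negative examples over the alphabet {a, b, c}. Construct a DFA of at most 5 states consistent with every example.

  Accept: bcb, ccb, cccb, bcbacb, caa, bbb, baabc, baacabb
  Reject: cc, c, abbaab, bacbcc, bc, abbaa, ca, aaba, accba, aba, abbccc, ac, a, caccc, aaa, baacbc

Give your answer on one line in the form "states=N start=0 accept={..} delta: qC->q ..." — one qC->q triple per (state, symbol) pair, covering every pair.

State merging on the prefix tree: take the shortest (then alphabetical) example prefix whose next move is undefined and point that move at state 0, else 1, else 2, ...; a target is out if some Accept/Reject pair would then sit in one state with the same input left (inseparable). If every existing state is out, open a new one.
a: 0a undefined. 0a->0: ok.
b: 0b undefined. 0b->0: no, bbb/abbaab meet in 0. Open state 1: 0b->1.
c: 0c undefined. 0c->0: no, caa/cc meet in 0. 0c->1: ok.
ba: 1a undefined. 1a->0: no, caa/ca meet in 0. 1a->1: no, caa/c meet in 1. Open state 2: 1a->2.
bb: 1b undefined. 1b->0: no, bbb/c meet in 1. 1b->1: no, caa/abbaa meet in 2 with "a" left. 1b->2: ok.
bc: 1c undefined. 1c->0: no, bcb/c meet in 1. 1c->1: no, bcb/ca meet in 2. 1c->2: ok.
baa: 2a undefined. 2a->0: no, caa/abbaa meet in 0. 2a->1: no, bcb/abbaab meet in 2 with "b" left. 2a->2: no, bcb/abbaab meet in 2 with "b" left. Open state 3: 2a->3.
bac: 2c undefined. 2c->0: no, cccb/c meet in 1. 2c->1: no, cccb/cc meet in 2. 2c->2: ok.
bbb: 2b undefined. 2b->0: no, bcb/accba meet in 0. 2b->1: no, bcb/c meet in 1. 2b->2: no, bcb/cc meet in 2. 2b->3: ok.
baab: 3b undefined. 3b->0: no, baabc/c meet in 1. 3b->1: no, baabc/cc meet in 2. 3b->2: no, baabc/cc meet in 2. 3b->3: ok.
baac: 3c undefined. 3c->0: no, baabc/a meet in 0. 3c->1: no, baabc/c meet in 1. 3c->2: no, baabc/cc meet in 2. 3c->3: no, bcb/bacbcc meet in 3. Open state 4: 3c->4.
bcba: 3a undefined. 3a->0: no, bcbacb/cc meet in 2. 3a->1: ok.
baaca: 4a undefined. 4a->0: no, baacabb/cc meet in 2. 4a->1: ok.
baacb: 4b undefined. 4b->0: ok.
bacbcc: 4c undefined. 4c->0: ok.
All examples now run through 5 states with every (state, symbol) defined. Accept strings end in {3,4}, Reject strings end in {0,1,2}; accept={3,4}.

states=5 start=0 accept={3,4} delta: 0a->0 0b->1 0c->1 1a->2 1b->2 1c->2 2a->3 2b->3 2c->2 3a->1 3b->3 3c->4 4a->1 4b->0 4c->0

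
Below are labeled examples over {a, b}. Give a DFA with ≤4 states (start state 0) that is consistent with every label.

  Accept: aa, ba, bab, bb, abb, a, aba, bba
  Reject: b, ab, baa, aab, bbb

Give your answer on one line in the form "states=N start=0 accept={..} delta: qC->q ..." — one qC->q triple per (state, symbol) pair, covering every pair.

Grow the machine one transition at a time. Run the examples from 0; the earliest place one falls off (shortest prefix, ties alphabetical) gets sent to the lowest-numbered state that keeps every Accept/Reject pair distinguishable — a pair clashes when both reach the same state with identical unread suffix — and to a fresh state only if none does.
a: 0a undefined. 0a->0: ok.
b: 0b undefined. 0b->0: no, aa/b meet in 0. Open state 1: 0b->1.
ba: 1a undefined. 1a->0: no, aa/baa meet in 0. 1a->1: no, ba/b meet in 1. Open state 2: 1a->2.
bb: 1b undefined. 1b->0: ok.
baa: 2a undefined. 2a->0: no, aa/baa meet in 0. 2a->1: ok.
bab: 2b undefined. 2b->0: ok.
All examples now run through 3 states with every (state, symbol) defined. Accept strings end in {0,2}, Reject strings end in {1}; accept={0,2}.

states=3 start=0 accept={0,2} delta: 0a->0 0b->1 1a->2 1b->0 2a->1 2b->0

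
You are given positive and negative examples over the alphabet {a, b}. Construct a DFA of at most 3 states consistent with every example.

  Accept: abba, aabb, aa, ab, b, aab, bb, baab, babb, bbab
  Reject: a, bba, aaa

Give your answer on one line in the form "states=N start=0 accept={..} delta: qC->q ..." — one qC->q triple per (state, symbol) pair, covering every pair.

states=3 start=0 accept={0,2} delta: 0a->1 0b->0 1a->0 1b->2 2a->0 2b->2

State merging on the prefix tree: take the shortest (then alphabetical) example prefix whose next move is undefined and point that move at state 0, else 1, else 2, ...; a target is out if some Accept/Reject pair would then sit in one state with the same input left (inseparable). If every existing state is out, open a new one.
a: 0a undefined. 0a->0: no, abba/bba meet in 0 with "bba" left. Open state 1: 0a->1.
b: 0b undefined. 0b->0: ok.
aa: 1a undefined. 1a->0: ok.
ab: 1b undefined. 1b->0: no, abba/a meet in 1. 1b->1: no, ab/a meet in 1. Open state 2: 1b->2.
abb: 2b undefined. 2b->0: no, abba/a meet in 1. 2b->1: no, babb/a meet in 1. 2b->2: ok.
abba: 2a undefined. 2a->0: ok.
All examples now run through 3 states with every (state, symbol) defined. Accept strings end in {0,2}, Reject strings end in {1}; accept={0,2}.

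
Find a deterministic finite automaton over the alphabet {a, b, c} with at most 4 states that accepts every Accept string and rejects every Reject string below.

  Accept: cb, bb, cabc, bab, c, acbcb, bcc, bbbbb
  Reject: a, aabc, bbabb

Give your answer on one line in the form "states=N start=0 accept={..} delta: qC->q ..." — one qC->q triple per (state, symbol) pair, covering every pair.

states=3 start=0 accept={1,2} delta: 0a->0 0b->1 0c->1 1a->1 1b->2 1c->0 2a->1 2b->0 2c->1

Grow the machine one transition at a time. Run the examples from 0; the earliest place one falls off (shortest prefix, ties alphabetical) gets sent to the lowest-numbered state that keeps every Accept/Reject pair distinguishable — a pair clashes when both reach the same state with identical unread suffix — and to a fresh state only if none does.
a: 0a undefined. 0a->0: ok.
b: 0b undefined. 0b->0: no, bb/a meet in 0. Open state 1: 0b->1.
c: 0c undefined. 0c->0: no, cabc/aabc meet in 1 with "c" left. 0c->1: ok.
ba: 1a undefined. 1a->0: no, cabc/aabc meet in 1 with "c" left. 1a->1: ok.
bb: 1b undefined. 1b->0: no, cb/a meet in 0. 1b->1: no, cb/bbabb meet in 1. Open state 2: 1b->2.
bc: 1c undefined. 1c->0: ok.
bba: 2a undefined. 2a->0: no, cb/bbabb meet in 2. 2a->1: ok.
bbb: 2b undefined. 2b->0: ok.
acbc: 2c undefined. 2c->0: no, cabc/a meet in 0. 2c->1: ok.
All examples now run through 3 states with every (state, symbol) defined. Accept strings end in {1,2}, Reject strings end in {0}; accept={1,2}.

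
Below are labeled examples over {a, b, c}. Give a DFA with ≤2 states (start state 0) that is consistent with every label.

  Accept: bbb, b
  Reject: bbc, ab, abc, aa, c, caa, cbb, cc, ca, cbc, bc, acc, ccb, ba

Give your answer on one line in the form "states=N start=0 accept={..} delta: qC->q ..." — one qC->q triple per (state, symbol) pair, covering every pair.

Grow the machine one transition at a time. Run the examples from 0; the earliest place one falls off (shortest prefix, ties alphabetical) gets sent to the lowest-numbered state that keeps every Accept/Reject pair distinguishable — a pair clashes when both reach the same state with identical unread suffix — and to a fresh state only if none does.
a: 0a undefined. 0a->0: no, b/ab meet in 0 with "b" left. Open state 1: 0a->1.
b: 0b undefined. 0b->0: ok.
c: 0c undefined. 0c->0: no, bbb/bbc meet in 0. 0c->1: ok.
aa: 1a undefined. 1a->0: no, bbb/aa meet in 0. 1a->1: ok.
ab: 1b undefined. 1b->0: no, bbb/ab meet in 0. 1b->1: ok.
ac: 1c undefined. 1c->0: no, bbb/abc meet in 0. 1c->1: ok.
All examples now run through 2 states with every (state, symbol) defined. Accept strings end in {0}, Reject strings end in {1}; accept={0}.

states=2 start=0 accept={0} delta: 0a->1 0b->0 0c->1 1a->1 1b->1 1c->1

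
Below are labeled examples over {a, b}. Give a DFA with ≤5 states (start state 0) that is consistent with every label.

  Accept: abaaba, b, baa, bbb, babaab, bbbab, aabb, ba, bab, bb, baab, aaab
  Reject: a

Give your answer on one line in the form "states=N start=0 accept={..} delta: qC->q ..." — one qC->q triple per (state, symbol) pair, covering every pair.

Fold the examples into a partial DFA from state 0: repeatedly fix the first undefined (state, symbol) met by the shortest-then-alphabetical prefix, trying targets in increasing order and rejecting any under which an Accept and a Reject string meet in one state with the same remainder; add a state when all current targets are rejected. Accepting states are where Accept strings end.
a: 0a undefined. 0a->0: ok.
b: 0b undefined. 0b->0: no, abaaba/a meet in 0. Open state 1: 0b->1.
ba: 1a undefined. 1a->0: no, abaaba/a meet in 0. 1a->1: ok.
bb: 1b undefined. 1b->0: no, abaaba/a meet in 0. 1b->1: ok.
All examples now run through 2 states with every (state, symbol) defined. Accept strings end in {1}, Reject strings end in {0}; accept={1}.

states=2 start=0 accept={1} delta: 0a->0 0b->1 1a->1 1b->1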